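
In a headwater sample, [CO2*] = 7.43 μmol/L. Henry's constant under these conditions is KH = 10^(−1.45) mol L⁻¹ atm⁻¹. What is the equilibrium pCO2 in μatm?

KH = 10^(−1.45) = 3.548×10^-2 mol L⁻¹ atm⁻¹
pCO2 = [CO2*]/KH = 7.43×10^-6 / 3.548×10^-2 = 2.09×10^-4 atm = 209 μatm

pCO2 = 209 μatm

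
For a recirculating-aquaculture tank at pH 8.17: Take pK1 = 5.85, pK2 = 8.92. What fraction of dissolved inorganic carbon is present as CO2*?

α₀ = 1 / (1 + K1/[H⁺] + K1K2/[H⁺]²) = 1 / (1 + 10^+2.32 + 10^+1.57)
   = 1 / (1 + 208.93 + 37.154) = 1/247.08 = 0.004047

α₀ = 0.00405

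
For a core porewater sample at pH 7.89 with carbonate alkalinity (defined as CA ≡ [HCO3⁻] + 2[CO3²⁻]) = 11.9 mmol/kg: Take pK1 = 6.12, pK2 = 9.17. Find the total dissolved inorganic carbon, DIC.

CA = [HCO3⁻] + 2[CO3²⁻] = (α₁ + 2α₂)·DIC
At pH 7.89: [H⁺]/K1 = 10^-1.77 = 0.016982, K2/[H⁺] = 10^-1.28 = 0.052481
α₁ = 1/(1 + 0.016982 + 0.052481) = 1/1.0695 = 0.9350; α₂ = α₁·K2/[H⁺] = 0.04907
α₁ + 2α₂ = 1.0332
DIC = CA / (α₁ + 2α₂) = 11.9 / 1.0332 = 11.5 mmol/kg

DIC = 11.5 mmol/kg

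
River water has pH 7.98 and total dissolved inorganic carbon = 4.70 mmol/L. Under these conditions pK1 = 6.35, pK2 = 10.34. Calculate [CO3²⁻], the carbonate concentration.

[CO3²⁻] = 20.0 μmol/L

α₂ = 1 / (1 + [H⁺]/K2 + [H⁺]²/(K1K2)) = 1 / (1 + 10^+2.36 + 10^+0.73)
   = 1 / (1 + 229.09 + 5.3703) = 1/235.46 = 0.004247
[CO3²⁻] = α₂ × DIC = 0.004247 × 4.70 = 0.0200 mmol/L = 20.0 μmol/L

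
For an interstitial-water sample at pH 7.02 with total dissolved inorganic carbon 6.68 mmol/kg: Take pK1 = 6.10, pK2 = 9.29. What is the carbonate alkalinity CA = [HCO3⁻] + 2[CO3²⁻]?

CA = [HCO3⁻] + 2[CO3²⁻] = (α₁ + 2α₂)·DIC
At pH 7.02: [H⁺]/K1 = 10^-0.92 = 0.12023, K2/[H⁺] = 10^-2.27 = 0.0053703
α₁ = 1/(1 + 0.12023 + 0.0053703) = 1/1.1256 = 0.8884; α₂ = α₁·K2/[H⁺] = 0.004771
α₁ + 2α₂ = 0.8980
CA = 0.8980 × 6.68 = 6.00 mmol/kg

CA = 6.00 mmol/kg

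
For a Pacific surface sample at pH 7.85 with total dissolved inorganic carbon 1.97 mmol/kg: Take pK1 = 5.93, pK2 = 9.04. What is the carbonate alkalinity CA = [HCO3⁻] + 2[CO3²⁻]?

CA = [HCO3⁻] + 2[CO3²⁻] = (α₁ + 2α₂)·DIC
At pH 7.85: [H⁺]/K1 = 10^-1.92 = 0.012023, K2/[H⁺] = 10^-1.19 = 0.064565
α₁ = 1/(1 + 0.012023 + 0.064565) = 1/1.0766 = 0.9289; α₂ = α₁·K2/[H⁺] = 0.05997
α₁ + 2α₂ = 1.0488
CA = 1.0488 × 1.97 = 2.07 mmol/kg

CA = 2.07 mmol/kg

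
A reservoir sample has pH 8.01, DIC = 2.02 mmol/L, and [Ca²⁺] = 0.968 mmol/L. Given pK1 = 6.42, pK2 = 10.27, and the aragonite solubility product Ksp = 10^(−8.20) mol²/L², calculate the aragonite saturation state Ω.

α₂ = 1 / (1 + [H⁺]/K2 + [H⁺]²/(K1K2)) = 1 / (1 + 10^+2.26 + 10^+0.67)
   = 1 / (1 + 181.97 + 4.6774) = 1/187.65 = 0.005329
[CO3²⁻] = α₂ × DIC = 0.005329 × 2.02 = 0.01076 mmol/L = 10.76 μmol/L
Ksp = 10^(−8.20) = 6.310×10^-9
Ω = [Ca²⁺][CO3²⁻]/Ksp = (0.968×10^-3)(1.076×10^-5) / 6.310×10^-9 = 1.65

Ω = 1.65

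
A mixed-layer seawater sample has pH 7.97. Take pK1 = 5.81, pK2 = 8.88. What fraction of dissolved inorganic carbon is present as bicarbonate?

α₁ = 0.885

α₁ = 1 / (1 + [H⁺]/K1 + K2/[H⁺]) = 1 / (1 + 10^-2.16 + 10^-0.91)
   = 1 / (1 + 0.0069183 + 0.12303) = 1/1.1299 = 0.8850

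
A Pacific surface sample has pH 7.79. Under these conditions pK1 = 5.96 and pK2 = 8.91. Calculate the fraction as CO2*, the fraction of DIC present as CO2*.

α₀ = 1 / (1 + K1/[H⁺] + K1K2/[H⁺]²) = 1 / (1 + 10^+1.83 + 10^+0.71)
   = 1 / (1 + 67.608 + 5.1286) = 1/73.737 = 0.01356

α₀ = 0.0136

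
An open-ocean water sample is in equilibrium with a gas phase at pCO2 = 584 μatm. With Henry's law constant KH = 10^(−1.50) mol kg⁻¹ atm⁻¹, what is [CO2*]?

KH = 10^(−1.50) = 3.162×10^-2 mol kg⁻¹ atm⁻¹
[CO2*] = KH · pCO2 = 3.162×10^-2 × 584×10^-6 atm = 1.85×10^-5 mol/kg

[CO2*] = 18.5 μmol/kg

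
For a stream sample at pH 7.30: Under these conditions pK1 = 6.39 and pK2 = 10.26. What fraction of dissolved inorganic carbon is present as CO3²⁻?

α₂ = 0.000975

α₂ = 1 / (1 + [H⁺]/K2 + [H⁺]²/(K1K2)) = 1 / (1 + 10^+2.96 + 10^+2.05)
   = 1 / (1 + 912.01 + 112.20) = 1/1025.2 = 0.0009754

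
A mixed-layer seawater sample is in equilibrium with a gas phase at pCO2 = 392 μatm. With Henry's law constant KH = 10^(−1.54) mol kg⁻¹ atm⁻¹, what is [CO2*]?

KH = 10^(−1.54) = 2.884×10^-2 mol kg⁻¹ atm⁻¹
[CO2*] = KH · pCO2 = 2.884×10^-2 × 392×10^-6 atm = 1.13×10^-5 mol/kg

[CO2*] = 11.3 μmol/kg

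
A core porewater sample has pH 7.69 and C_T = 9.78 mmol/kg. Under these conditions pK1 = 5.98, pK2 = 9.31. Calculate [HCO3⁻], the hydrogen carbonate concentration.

[HCO3⁻] = 9.37 mmol/kg

α₁ = 1 / (1 + [H⁺]/K1 + K2/[H⁺]) = 1 / (1 + 10^-1.71 + 10^-1.62)
   = 1 / (1 + 0.019498 + 0.023988) = 1/1.0435 = 0.9583
[HCO3⁻] = α₁ × DIC = 0.9583 × 9.78 = 9.37 mmol/kg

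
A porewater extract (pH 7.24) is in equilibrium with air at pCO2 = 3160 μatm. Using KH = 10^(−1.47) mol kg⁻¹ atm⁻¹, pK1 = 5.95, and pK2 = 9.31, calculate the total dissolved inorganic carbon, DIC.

[CO2*] = KH · pCO2 = 10^(−1.47) × 3160×10^-6 = 1.071×10^-4 mol/kg
α₀ = 1/(1 + K1/[H⁺] + K1K2/[H⁺]²) = 1/(1 + 10^+1.29 + 10^-0.78) = 0.04839
DIC = [CO2*]/α₀ = 1.071×10^-4 / 0.04839 = 2.21 mmol/kg

DIC = 2.21 mmol/kg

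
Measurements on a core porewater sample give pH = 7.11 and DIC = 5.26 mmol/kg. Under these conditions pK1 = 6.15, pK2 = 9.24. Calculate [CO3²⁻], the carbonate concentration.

α₂ = 1 / (1 + [H⁺]/K2 + [H⁺]²/(K1K2)) = 1 / (1 + 10^+2.13 + 10^+1.17)
   = 1 / (1 + 134.90 + 14.791) = 1/150.69 = 0.006636
[CO3²⁻] = α₂ × DIC = 0.006636 × 5.26 = 0.0349 mmol/kg

[CO3²⁻] = 0.0349 mmol/kg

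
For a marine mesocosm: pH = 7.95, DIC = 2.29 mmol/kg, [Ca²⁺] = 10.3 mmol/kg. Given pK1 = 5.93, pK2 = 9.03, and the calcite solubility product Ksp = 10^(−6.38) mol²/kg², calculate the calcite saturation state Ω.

Ω = 4.31

α₂ = 1 / (1 + [H⁺]/K2 + [H⁺]²/(K1K2)) = 1 / (1 + 10^+1.08 + 10^-0.94)
   = 1 / (1 + 12.023 + 0.11482) = 1/13.137 = 0.07612
[CO3²⁻] = α₂ × DIC = 0.07612 × 2.29 = 0.1743 mmol/kg
Ksp = 10^(−6.38) = 4.169×10^-7
Ω = [Ca²⁺][CO3²⁻]/Ksp = (10.3×10^-3)(1.743×10^-4) / 4.169×10^-7 = 4.31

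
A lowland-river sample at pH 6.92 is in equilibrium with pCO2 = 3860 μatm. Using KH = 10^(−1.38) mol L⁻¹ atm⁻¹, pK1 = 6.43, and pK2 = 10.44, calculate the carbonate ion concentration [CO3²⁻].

[CO2*] = KH · pCO2 = 10^(−1.38) × 3860×10^-6 = 1.609×10^-4 mol/L
α₀ = 1/(1 + K1/[H⁺] + K1K2/[H⁺]²) = 1/(1 + 10^+0.49 + 10^-3.03) = 0.2444
DIC = [CO2*]/α₀ = 1.609×10^-4 / 0.2444 = 0.6583 mmol/L
[CO3²⁻] = α₂·DIC; α₂ = 0.0002281, so [CO3²⁻] = 0.0002281 × 0.6583 = 0.000150 mmol/L = 0.150 μmol/L

[CO3²⁻] = 0.150 μmol/L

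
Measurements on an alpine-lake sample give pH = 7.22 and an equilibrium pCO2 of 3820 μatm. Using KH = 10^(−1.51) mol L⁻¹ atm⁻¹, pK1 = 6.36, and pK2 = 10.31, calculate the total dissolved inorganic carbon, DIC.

[CO2*] = KH · pCO2 = 10^(−1.51) × 3820×10^-6 = 1.180×10^-4 mol/L
α₀ = 1/(1 + K1/[H⁺] + K1K2/[H⁺]²) = 1/(1 + 10^+0.86 + 10^-2.23) = 0.1212
DIC = [CO2*]/α₀ = 1.180×10^-4 / 0.1212 = 0.974 mmol/L

DIC = 0.974 mmol/L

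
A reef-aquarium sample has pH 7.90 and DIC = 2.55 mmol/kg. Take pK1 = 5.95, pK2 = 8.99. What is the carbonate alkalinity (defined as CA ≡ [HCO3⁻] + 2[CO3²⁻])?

CA = [HCO3⁻] + 2[CO3²⁻] = (α₁ + 2α₂)·DIC
At pH 7.90: [H⁺]/K1 = 10^-1.95 = 0.011220, K2/[H⁺] = 10^-1.09 = 0.081283
α₁ = 1/(1 + 0.011220 + 0.081283) = 1/1.0925 = 0.9153; α₂ = α₁·K2/[H⁺] = 0.07440
α₁ + 2α₂ = 1.0641
CA = 1.0641 × 2.55 = 2.71 mmol/kg

CA = 2.71 mmol/kg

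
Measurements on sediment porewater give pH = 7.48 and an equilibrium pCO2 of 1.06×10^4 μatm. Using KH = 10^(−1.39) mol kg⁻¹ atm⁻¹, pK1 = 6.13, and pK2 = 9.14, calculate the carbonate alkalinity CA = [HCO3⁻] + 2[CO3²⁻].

CA = 10.1 mmol/kg

[CO2*] = KH · pCO2 = 10^(−1.39) × 1.06×10^4×10^-6 = 4.318×10^-4 mol/kg
α₀ = 1/(1 + K1/[H⁺] + K1K2/[H⁺]²) = 1/(1 + 10^+1.35 + 10^-0.31) = 0.04188
DIC = [CO2*]/α₀ = 4.318×10^-4 / 0.04188 = 10.31 mmol/kg
CA = (α₁ + 2α₂)·DIC = (0.9376 + 2×0.02051) × 10.31 = 10.1 mmol/kg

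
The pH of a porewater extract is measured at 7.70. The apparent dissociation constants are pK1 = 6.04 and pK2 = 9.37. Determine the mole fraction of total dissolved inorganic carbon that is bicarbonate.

α₁ = 1 / (1 + [H⁺]/K1 + K2/[H⁺]) = 1 / (1 + 10^-1.66 + 10^-1.67)
   = 1 / (1 + 0.021878 + 0.021380) = 1/1.0433 = 0.9585

α₁ = 0.959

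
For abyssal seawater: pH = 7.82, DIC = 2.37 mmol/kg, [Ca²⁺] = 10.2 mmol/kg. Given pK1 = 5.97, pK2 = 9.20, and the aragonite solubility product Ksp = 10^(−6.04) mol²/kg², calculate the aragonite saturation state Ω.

α₂ = 1 / (1 + [H⁺]/K2 + [H⁺]²/(K1K2)) = 1 / (1 + 10^+1.38 + 10^-0.47)
   = 1 / (1 + 23.988 + 0.33884) = 1/25.327 = 0.03948
[CO3²⁻] = α₂ × DIC = 0.03948 × 2.37 = 0.09358 mmol/kg
Ksp = 10^(−6.04) = 9.120×10^-7
Ω = [Ca²⁺][CO3²⁻]/Ksp = (10.2×10^-3)(9.358×10^-5) / 9.120×10^-7 = 1.05

Ω = 1.05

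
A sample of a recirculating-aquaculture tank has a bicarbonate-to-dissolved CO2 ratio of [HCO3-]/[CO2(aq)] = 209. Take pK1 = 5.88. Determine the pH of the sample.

From K1 = [H⁺][HCO3-]/[CO2(aq)]:  pH = pK1 + log₁₀([HCO3-]/[CO2(aq)])
log₁₀(209) = +2.320
pH = 5.88 + (+2.320) = 8.20

pH = 8.20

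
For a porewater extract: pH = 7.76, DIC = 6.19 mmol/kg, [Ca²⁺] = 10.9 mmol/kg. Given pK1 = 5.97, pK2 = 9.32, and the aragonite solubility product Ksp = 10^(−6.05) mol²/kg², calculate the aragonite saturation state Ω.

α₂ = 1 / (1 + [H⁺]/K2 + [H⁺]²/(K1K2)) = 1 / (1 + 10^+1.56 + 10^-0.23)
   = 1 / (1 + 36.308 + 0.58884) = 1/37.897 = 0.02639
[CO3²⁻] = α₂ × DIC = 0.02639 × 6.19 = 0.1633 mmol/kg
Ksp = 10^(−6.05) = 8.913×10^-7
Ω = [Ca²⁺][CO3²⁻]/Ksp = (10.9×10^-3)(1.633×10^-4) / 8.913×10^-7 = 2.00

Ω = 2.00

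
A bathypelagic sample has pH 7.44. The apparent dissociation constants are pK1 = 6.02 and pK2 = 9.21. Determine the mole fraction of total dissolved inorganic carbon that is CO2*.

α₀ = 0.0360

α₀ = 1 / (1 + K1/[H⁺] + K1K2/[H⁺]²) = 1 / (1 + 10^+1.42 + 10^-0.35)
   = 1 / (1 + 26.303 + 0.44668) = 1/27.749 = 0.03604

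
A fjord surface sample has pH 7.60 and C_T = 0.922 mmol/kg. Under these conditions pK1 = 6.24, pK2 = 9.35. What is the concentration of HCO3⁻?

[HCO3⁻] = 0.869 mmol/kg

α₁ = 1 / (1 + [H⁺]/K1 + K2/[H⁺]) = 1 / (1 + 10^-1.36 + 10^-1.75)
   = 1 / (1 + 0.043652 + 0.017783) = 1/1.0614 = 0.9421
[HCO3⁻] = α₁ × DIC = 0.9421 × 0.922 = 0.869 mmol/kg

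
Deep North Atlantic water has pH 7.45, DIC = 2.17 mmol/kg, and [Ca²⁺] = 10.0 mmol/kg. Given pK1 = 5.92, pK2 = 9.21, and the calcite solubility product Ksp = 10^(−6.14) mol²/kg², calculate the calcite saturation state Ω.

Ω = 0.497

α₂ = 1 / (1 + [H⁺]/K2 + [H⁺]²/(K1K2)) = 1 / (1 + 10^+1.76 + 10^+0.23)
   = 1 / (1 + 57.544 + 1.6982) = 1/60.242 = 0.01660
[CO3²⁻] = α₂ × DIC = 0.01660 × 2.17 = 0.03602 mmol/kg
Ksp = 10^(−6.14) = 7.244×10^-7
Ω = [Ca²⁺][CO3²⁻]/Ksp = (10.0×10^-3)(3.602×10^-5) / 7.244×10^-7 = 0.497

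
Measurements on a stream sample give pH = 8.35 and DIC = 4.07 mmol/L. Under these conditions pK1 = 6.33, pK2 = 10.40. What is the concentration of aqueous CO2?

α₀ = 1 / (1 + K1/[H⁺] + K1K2/[H⁺]²) = 1 / (1 + 10^+2.02 + 10^-0.03)
   = 1 / (1 + 104.71 + 0.93325) = 1/106.65 = 0.009377
[CO2*] = α₀ × DIC = 0.009377 × 4.07 = 0.0382 mmol/L

[CO2*] = 0.0382 mmol/L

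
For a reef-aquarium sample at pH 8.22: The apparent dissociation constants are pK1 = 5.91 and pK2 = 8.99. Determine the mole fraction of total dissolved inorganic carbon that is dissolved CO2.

α₀ = 0.00417

α₀ = 1 / (1 + K1/[H⁺] + K1K2/[H⁺]²) = 1 / (1 + 10^+2.31 + 10^+1.54)
   = 1 / (1 + 204.17 + 34.674) = 1/239.85 = 0.004169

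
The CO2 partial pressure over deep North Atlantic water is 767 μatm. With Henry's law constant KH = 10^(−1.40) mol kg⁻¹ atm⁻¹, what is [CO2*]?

[CO2*] = 30.5 μmol/kg

KH = 10^(−1.40) = 3.981×10^-2 mol kg⁻¹ atm⁻¹
[CO2*] = KH · pCO2 = 3.981×10^-2 × 767×10^-6 atm = 3.05×10^-5 mol/kg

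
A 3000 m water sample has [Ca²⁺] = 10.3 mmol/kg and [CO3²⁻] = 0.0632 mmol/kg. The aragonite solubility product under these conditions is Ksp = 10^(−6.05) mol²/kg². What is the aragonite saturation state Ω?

Ksp = 10^(−6.05) = 8.913×10^-7
Ω = [Ca²⁺][CO3²⁻]/Ksp = (10.3×10^-3)(0.0632×10^-3) / 8.913×10^-7 = 0.730

Ω = 0.730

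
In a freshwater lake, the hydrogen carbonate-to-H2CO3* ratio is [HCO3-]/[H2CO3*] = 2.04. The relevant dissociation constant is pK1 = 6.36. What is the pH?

From K1 = [H⁺][HCO3-]/[H2CO3*]:  pH = pK1 + log₁₀([HCO3-]/[H2CO3*])
log₁₀(2.04) = +0.310
pH = 6.36 + (+0.310) = 6.67

pH = 6.67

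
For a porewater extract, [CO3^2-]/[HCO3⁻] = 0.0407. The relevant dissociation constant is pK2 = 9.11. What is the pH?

pH = 7.72

From K2 = [H⁺][CO3^2-]/[HCO3⁻]:  pH = pK2 + log₁₀([CO3^2-]/[HCO3⁻])
log₁₀(0.0407) = -1.390
pH = 9.11 + (-1.390) = 7.72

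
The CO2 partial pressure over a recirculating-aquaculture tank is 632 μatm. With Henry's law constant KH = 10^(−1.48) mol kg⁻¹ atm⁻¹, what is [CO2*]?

KH = 10^(−1.48) = 3.311×10^-2 mol kg⁻¹ atm⁻¹
[CO2*] = KH · pCO2 = 3.311×10^-2 × 632×10^-6 atm = 2.09×10^-5 mol/kg

[CO2*] = 20.9 μmol/kg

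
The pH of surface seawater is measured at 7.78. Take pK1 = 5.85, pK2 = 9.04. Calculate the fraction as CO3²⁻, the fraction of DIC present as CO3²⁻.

α₂ = 1 / (1 + [H⁺]/K2 + [H⁺]²/(K1K2)) = 1 / (1 + 10^+1.26 + 10^-0.67)
   = 1 / (1 + 18.197 + 0.21380) = 1/19.411 = 0.05152

α₂ = 0.0515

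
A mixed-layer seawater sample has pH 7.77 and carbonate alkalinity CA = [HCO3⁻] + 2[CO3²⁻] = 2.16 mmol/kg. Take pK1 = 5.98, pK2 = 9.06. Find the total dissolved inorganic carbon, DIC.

DIC = 2.09 mmol/kg

CA = [HCO3⁻] + 2[CO3²⁻] = (α₁ + 2α₂)·DIC
At pH 7.77: [H⁺]/K1 = 10^-1.79 = 0.016218, K2/[H⁺] = 10^-1.29 = 0.051286
α₁ = 1/(1 + 0.016218 + 0.051286) = 1/1.0675 = 0.9368; α₂ = α₁·K2/[H⁺] = 0.04804
α₁ + 2α₂ = 1.0329
DIC = CA / (α₁ + 2α₂) = 2.16 / 1.0329 = 2.09 mmol/kg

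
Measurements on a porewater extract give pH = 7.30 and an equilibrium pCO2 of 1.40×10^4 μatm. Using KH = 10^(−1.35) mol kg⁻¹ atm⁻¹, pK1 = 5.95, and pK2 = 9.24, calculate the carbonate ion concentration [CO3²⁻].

[CO3²⁻] = 0.161 mmol/kg

[CO2*] = KH · pCO2 = 10^(−1.35) × 1.40×10^4×10^-6 = 6.254×10^-4 mol/kg
α₀ = 1/(1 + K1/[H⁺] + K1K2/[H⁺]²) = 1/(1 + 10^+1.35 + 10^-0.59) = 0.04229
DIC = [CO2*]/α₀ = 6.254×10^-4 / 0.04229 = 14.79 mmol/kg
[CO3²⁻] = α₂·DIC; α₂ = 0.01087, so [CO3²⁻] = 0.01087 × 14.79 = 0.161 mmol/kg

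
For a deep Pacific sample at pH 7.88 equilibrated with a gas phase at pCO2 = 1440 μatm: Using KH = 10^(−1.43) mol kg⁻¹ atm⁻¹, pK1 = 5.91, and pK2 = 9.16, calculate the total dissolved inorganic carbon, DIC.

[CO2*] = KH · pCO2 = 10^(−1.43) × 1440×10^-6 = 5.350×10^-5 mol/kg
α₀ = 1/(1 + K1/[H⁺] + K1K2/[H⁺]²) = 1/(1 + 10^+1.97 + 10^+0.69) = 0.01008
DIC = [CO2*]/α₀ = 5.350×10^-5 / 0.01008 = 5.31 mmol/kg

DIC = 5.31 mmol/kg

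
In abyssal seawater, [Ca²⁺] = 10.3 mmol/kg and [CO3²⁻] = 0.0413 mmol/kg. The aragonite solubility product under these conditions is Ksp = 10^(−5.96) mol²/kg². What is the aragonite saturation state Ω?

Ω = 0.388

Ksp = 10^(−5.96) = 1.096×10^-6
Ω = [Ca²⁺][CO3²⁻]/Ksp = (10.3×10^-3)(0.0413×10^-3) / 1.096×10^-6 = 0.388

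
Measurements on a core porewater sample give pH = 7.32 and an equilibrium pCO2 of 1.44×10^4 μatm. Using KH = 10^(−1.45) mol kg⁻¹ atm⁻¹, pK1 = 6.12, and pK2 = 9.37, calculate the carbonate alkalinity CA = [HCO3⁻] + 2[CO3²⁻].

[CO2*] = KH · pCO2 = 10^(−1.45) × 1.44×10^4×10^-6 = 5.109×10^-4 mol/kg
α₀ = 1/(1 + K1/[H⁺] + K1K2/[H⁺]²) = 1/(1 + 10^+1.20 + 10^-0.85) = 0.05886
DIC = [CO2*]/α₀ = 5.109×10^-4 / 0.05886 = 8.681 mmol/kg
CA = (α₁ + 2α₂)·DIC = (0.9328 + 2×0.008314) × 8.681 = 8.24 mmol/kg

CA = 8.24 mmol/kg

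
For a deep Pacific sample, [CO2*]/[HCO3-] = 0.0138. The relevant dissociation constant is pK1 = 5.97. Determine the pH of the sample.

From K1 = [H⁺][HCO3-]/[CO2*]:  pH = pK1 − log₁₀([CO2*]/[HCO3-])
log₁₀(0.0138) = -1.860
pH = 5.97 − (-1.860) = 7.83

pH = 7.83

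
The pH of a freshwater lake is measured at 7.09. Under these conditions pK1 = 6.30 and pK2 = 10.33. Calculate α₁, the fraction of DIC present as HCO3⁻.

α₁ = 0.860

α₁ = 1 / (1 + [H⁺]/K1 + K2/[H⁺]) = 1 / (1 + 10^-0.79 + 10^-3.24)
   = 1 / (1 + 0.16218 + 0.00057544) = 1/1.1628 = 0.8600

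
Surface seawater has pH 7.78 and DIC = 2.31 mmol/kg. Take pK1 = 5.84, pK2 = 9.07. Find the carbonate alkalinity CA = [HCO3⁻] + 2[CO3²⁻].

CA = [HCO3⁻] + 2[CO3²⁻] = (α₁ + 2α₂)·DIC
At pH 7.78: [H⁺]/K1 = 10^-1.94 = 0.011482, K2/[H⁺] = 10^-1.29 = 0.051286
α₁ = 1/(1 + 0.011482 + 0.051286) = 1/1.0628 = 0.9409; α₂ = α₁·K2/[H⁺] = 0.04826
α₁ + 2α₂ = 1.0375
CA = 1.0375 × 2.31 = 2.40 mmol/kg

CA = 2.40 mmol/kg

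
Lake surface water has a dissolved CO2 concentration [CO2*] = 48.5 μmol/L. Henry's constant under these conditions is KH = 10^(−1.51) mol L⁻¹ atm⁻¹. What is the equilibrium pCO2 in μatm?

pCO2 = 1570 μatm

KH = 10^(−1.51) = 3.090×10^-2 mol L⁻¹ atm⁻¹
pCO2 = [CO2*]/KH = 48.5×10^-6 / 3.090×10^-2 = 1.57×10^-3 atm = 1570 μatm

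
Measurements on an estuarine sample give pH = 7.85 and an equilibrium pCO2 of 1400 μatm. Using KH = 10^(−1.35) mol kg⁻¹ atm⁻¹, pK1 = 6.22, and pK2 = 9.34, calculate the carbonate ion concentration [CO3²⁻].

[CO3²⁻] = 0.0863 mmol/kg

[CO2*] = KH · pCO2 = 10^(−1.35) × 1400×10^-6 = 6.254×10^-5 mol/kg
α₀ = 1/(1 + K1/[H⁺] + K1K2/[H⁺]²) = 1/(1 + 10^+1.63 + 10^+0.14) = 0.02220
DIC = [CO2*]/α₀ = 6.254×10^-5 / 0.02220 = 2.817 mmol/kg
[CO3²⁻] = α₂·DIC; α₂ = 0.03065, so [CO3²⁻] = 0.03065 × 2.817 = 0.0863 mmol/kg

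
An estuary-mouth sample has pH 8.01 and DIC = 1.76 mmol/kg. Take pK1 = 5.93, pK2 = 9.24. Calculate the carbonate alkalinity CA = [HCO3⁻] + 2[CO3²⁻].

CA = 1.84 mmol/kg

CA = [HCO3⁻] + 2[CO3²⁻] = (α₁ + 2α₂)·DIC
At pH 8.01: [H⁺]/K1 = 10^-2.08 = 0.0083176, K2/[H⁺] = 10^-1.23 = 0.058884
α₁ = 1/(1 + 0.0083176 + 0.058884) = 1/1.0672 = 0.9370; α₂ = α₁·K2/[H⁺] = 0.05518
α₁ + 2α₂ = 1.0474
CA = 1.0474 × 1.76 = 1.84 mmol/kg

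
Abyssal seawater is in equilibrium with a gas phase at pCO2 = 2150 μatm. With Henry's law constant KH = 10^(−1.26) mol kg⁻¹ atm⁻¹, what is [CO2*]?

[CO2*] = 118 μmol/kg

KH = 10^(−1.26) = 5.495×10^-2 mol kg⁻¹ atm⁻¹
[CO2*] = KH · pCO2 = 5.495×10^-2 × 2150×10^-6 atm = 1.18×10^-4 mol/kg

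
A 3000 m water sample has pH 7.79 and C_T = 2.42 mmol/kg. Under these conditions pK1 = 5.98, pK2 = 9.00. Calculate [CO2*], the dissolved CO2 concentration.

[CO2*] = 0.0348 mmol/kg

α₀ = 1 / (1 + K1/[H⁺] + K1K2/[H⁺]²) = 1 / (1 + 10^+1.81 + 10^+0.60)
   = 1 / (1 + 64.565 + 3.9811) = 1/69.546 = 0.01438
[CO2*] = α₀ × DIC = 0.01438 × 2.42 = 0.0348 mmol/kg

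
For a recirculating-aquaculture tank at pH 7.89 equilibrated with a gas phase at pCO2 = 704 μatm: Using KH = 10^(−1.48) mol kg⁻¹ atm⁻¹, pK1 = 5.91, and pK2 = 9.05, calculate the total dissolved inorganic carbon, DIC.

DIC = 2.40 mmol/kg

[CO2*] = KH · pCO2 = 10^(−1.48) × 704×10^-6 = 2.331×10^-5 mol/kg
α₀ = 1/(1 + K1/[H⁺] + K1K2/[H⁺]²) = 1/(1 + 10^+1.98 + 10^+0.82) = 0.009699
DIC = [CO2*]/α₀ = 2.331×10^-5 / 0.009699 = 2.40 mmol/kg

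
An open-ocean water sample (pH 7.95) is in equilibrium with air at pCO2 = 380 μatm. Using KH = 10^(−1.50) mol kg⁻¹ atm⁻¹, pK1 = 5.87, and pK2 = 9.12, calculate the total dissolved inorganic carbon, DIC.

DIC = 1.55 mmol/kg

[CO2*] = KH · pCO2 = 10^(−1.50) × 380×10^-6 = 1.202×10^-5 mol/kg
α₀ = 1/(1 + K1/[H⁺] + K1K2/[H⁺]²) = 1/(1 + 10^+2.08 + 10^+0.91) = 0.007731
DIC = [CO2*]/α₀ = 1.202×10^-5 / 0.007731 = 1.55 mmol/kg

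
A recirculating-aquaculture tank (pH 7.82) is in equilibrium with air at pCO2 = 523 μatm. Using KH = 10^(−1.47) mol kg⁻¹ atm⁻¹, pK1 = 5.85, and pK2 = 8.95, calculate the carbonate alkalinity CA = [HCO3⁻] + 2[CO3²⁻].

[CO2*] = KH · pCO2 = 10^(−1.47) × 523×10^-6 = 1.772×10^-5 mol/kg
α₀ = 1/(1 + K1/[H⁺] + K1K2/[H⁺]²) = 1/(1 + 10^+1.97 + 10^+0.84) = 0.009877
DIC = [CO2*]/α₀ = 1.772×10^-5 / 0.009877 = 1.794 mmol/kg
CA = (α₁ + 2α₂)·DIC = (0.9218 + 2×0.06833) × 1.794 = 1.90 mmol/kg

CA = 1.90 mmol/kg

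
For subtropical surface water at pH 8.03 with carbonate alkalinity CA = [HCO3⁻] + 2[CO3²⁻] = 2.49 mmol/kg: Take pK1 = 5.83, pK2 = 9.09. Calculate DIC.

CA = [HCO3⁻] + 2[CO3²⁻] = (α₁ + 2α₂)·DIC
At pH 8.03: [H⁺]/K1 = 10^-2.20 = 0.0063096, K2/[H⁺] = 10^-1.06 = 0.087096
α₁ = 1/(1 + 0.0063096 + 0.087096) = 1/1.0934 = 0.9146; α₂ = α₁·K2/[H⁺] = 0.07966
α₁ + 2α₂ = 1.0739
DIC = CA / (α₁ + 2α₂) = 2.49 / 1.0739 = 2.32 mmol/kg

DIC = 2.32 mmol/kg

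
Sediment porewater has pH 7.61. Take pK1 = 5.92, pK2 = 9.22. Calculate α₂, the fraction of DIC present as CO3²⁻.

α₂ = 1 / (1 + [H⁺]/K2 + [H⁺]²/(K1K2)) = 1 / (1 + 10^+1.61 + 10^-0.08)
   = 1 / (1 + 40.738 + 0.83176) = 1/42.570 = 0.02349

α₂ = 0.0235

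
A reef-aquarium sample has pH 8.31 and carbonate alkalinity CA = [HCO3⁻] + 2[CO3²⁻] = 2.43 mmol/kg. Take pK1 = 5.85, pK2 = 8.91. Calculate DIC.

CA = [HCO3⁻] + 2[CO3²⁻] = (α₁ + 2α₂)·DIC
At pH 8.31: [H⁺]/K1 = 10^-2.46 = 0.0034674, K2/[H⁺] = 10^-0.60 = 0.25119
α₁ = 1/(1 + 0.0034674 + 0.25119) = 1/1.2547 = 0.7970; α₂ = α₁·K2/[H⁺] = 0.2002
α₁ + 2α₂ = 1.1974
DIC = CA / (α₁ + 2α₂) = 2.43 / 1.1974 = 2.03 mmol/kg

DIC = 2.03 mmol/kg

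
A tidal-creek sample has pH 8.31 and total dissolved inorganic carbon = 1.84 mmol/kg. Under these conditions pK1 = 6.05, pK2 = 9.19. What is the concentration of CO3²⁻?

[CO3²⁻] = 0.213 mmol/kg

α₂ = 1 / (1 + [H⁺]/K2 + [H⁺]²/(K1K2)) = 1 / (1 + 10^+0.88 + 10^-1.38)
   = 1 / (1 + 7.5858 + 0.041687) = 1/8.6275 = 0.1159
[CO3²⁻] = α₂ × DIC = 0.1159 × 1.84 = 0.213 mmol/kg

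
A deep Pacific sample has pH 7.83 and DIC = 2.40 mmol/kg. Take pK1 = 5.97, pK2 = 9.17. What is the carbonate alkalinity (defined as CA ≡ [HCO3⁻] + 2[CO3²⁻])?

CA = [HCO3⁻] + 2[CO3²⁻] = (α₁ + 2α₂)·DIC
At pH 7.83: [H⁺]/K1 = 10^-1.86 = 0.013804, K2/[H⁺] = 10^-1.34 = 0.045709
α₁ = 1/(1 + 0.013804 + 0.045709) = 1/1.0595 = 0.9438; α₂ = α₁·K2/[H⁺] = 0.04314
α₁ + 2α₂ = 1.0301
CA = 1.0301 × 2.40 = 2.47 mmol/kg

CA = 2.47 mmol/kg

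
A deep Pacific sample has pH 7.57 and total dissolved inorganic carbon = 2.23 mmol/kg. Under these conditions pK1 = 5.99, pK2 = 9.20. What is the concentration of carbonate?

α₂ = 1 / (1 + [H⁺]/K2 + [H⁺]²/(K1K2)) = 1 / (1 + 10^+1.63 + 10^+0.05)
   = 1 / (1 + 42.658 + 1.1220) = 1/44.780 = 0.02233
[CO3²⁻] = α₂ × DIC = 0.02233 × 2.23 = 0.0498 mmol/kg

[CO3²⁻] = 0.0498 mmol/kg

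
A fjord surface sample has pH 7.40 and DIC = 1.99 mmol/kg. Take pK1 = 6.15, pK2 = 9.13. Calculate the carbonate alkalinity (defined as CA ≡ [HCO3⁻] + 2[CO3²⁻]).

CA = 1.92 mmol/kg

CA = [HCO3⁻] + 2[CO3²⁻] = (α₁ + 2α₂)·DIC
At pH 7.40: [H⁺]/K1 = 10^-1.25 = 0.056234, K2/[H⁺] = 10^-1.73 = 0.018621
α₁ = 1/(1 + 0.056234 + 0.018621) = 1/1.0749 = 0.9304; α₂ = α₁·K2/[H⁺] = 0.01732
α₁ + 2α₂ = 0.9650
CA = 0.9650 × 1.99 = 1.92 mmol/kg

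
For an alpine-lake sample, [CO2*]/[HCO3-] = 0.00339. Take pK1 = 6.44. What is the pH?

pH = 8.91

From K1 = [H⁺][HCO3-]/[CO2*]:  pH = pK1 − log₁₀([CO2*]/[HCO3-])
log₁₀(0.00339) = -2.470
pH = 6.44 − (-2.470) = 8.91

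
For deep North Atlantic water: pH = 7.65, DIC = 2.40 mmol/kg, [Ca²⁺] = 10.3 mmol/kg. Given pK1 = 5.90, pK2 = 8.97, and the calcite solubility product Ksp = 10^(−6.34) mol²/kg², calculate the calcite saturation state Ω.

Ω = 2.43

α₂ = 1 / (1 + [H⁺]/K2 + [H⁺]²/(K1K2)) = 1 / (1 + 10^+1.32 + 10^-0.43)
   = 1 / (1 + 20.893 + 0.37154) = 1/22.264 = 0.04491
[CO3²⁻] = α₂ × DIC = 0.04491 × 2.40 = 0.1078 mmol/kg
Ksp = 10^(−6.34) = 4.571×10^-7
Ω = [Ca²⁺][CO3²⁻]/Ksp = (10.3×10^-3)(1.078×10^-4) / 4.571×10^-7 = 2.43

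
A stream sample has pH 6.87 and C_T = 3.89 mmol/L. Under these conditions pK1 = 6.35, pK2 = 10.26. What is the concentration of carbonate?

[CO3²⁻] = 1.22 μmol/L

α₂ = 1 / (1 + [H⁺]/K2 + [H⁺]²/(K1K2)) = 1 / (1 + 10^+3.39 + 10^+2.87)
   = 1 / (1 + 2454.7 + 741.31) = 1/3197.0 = 0.0003128
[CO3²⁻] = α₂ × DIC = 0.0003128 × 3.89 = 0.00122 mmol/L = 1.22 μmol/L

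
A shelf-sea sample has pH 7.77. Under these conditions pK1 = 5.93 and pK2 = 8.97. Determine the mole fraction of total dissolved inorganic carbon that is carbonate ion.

α₂ = 0.0586

α₂ = 1 / (1 + [H⁺]/K2 + [H⁺]²/(K1K2)) = 1 / (1 + 10^+1.20 + 10^-0.64)
   = 1 / (1 + 15.849 + 0.22909) = 1/17.078 = 0.05855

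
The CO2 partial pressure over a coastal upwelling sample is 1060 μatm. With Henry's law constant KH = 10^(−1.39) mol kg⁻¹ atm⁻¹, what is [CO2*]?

[CO2*] = 43.2 μmol/kg

KH = 10^(−1.39) = 4.074×10^-2 mol kg⁻¹ atm⁻¹
[CO2*] = KH · pCO2 = 4.074×10^-2 × 1060×10^-6 atm = 4.32×10^-5 mol/kg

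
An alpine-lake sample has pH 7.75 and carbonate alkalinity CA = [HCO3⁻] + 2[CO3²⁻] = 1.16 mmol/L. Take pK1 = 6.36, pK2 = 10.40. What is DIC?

DIC = 1.20 mmol/L

CA = [HCO3⁻] + 2[CO3²⁻] = (α₁ + 2α₂)·DIC
At pH 7.75: [H⁺]/K1 = 10^-1.39 = 0.040738, K2/[H⁺] = 10^-2.65 = 0.0022387
α₁ = 1/(1 + 0.040738 + 0.0022387) = 1/1.0430 = 0.9588; α₂ = α₁·K2/[H⁺] = 0.002146
α₁ + 2α₂ = 0.9631
DIC = CA / (α₁ + 2α₂) = 1.16 / 0.9631 = 1.20 mmol/L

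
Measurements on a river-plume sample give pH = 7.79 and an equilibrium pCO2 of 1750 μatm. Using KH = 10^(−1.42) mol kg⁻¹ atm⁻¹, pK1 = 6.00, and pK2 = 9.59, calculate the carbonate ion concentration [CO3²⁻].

[CO2*] = KH · pCO2 = 10^(−1.42) × 1750×10^-6 = 6.653×10^-5 mol/kg
α₀ = 1/(1 + K1/[H⁺] + K1K2/[H⁺]²) = 1/(1 + 10^+1.79 + 10^-0.01) = 0.01571
DIC = [CO2*]/α₀ = 6.653×10^-5 / 0.01571 = 4.234 mmol/kg
[CO3²⁻] = α₂·DIC; α₂ = 0.01536, so [CO3²⁻] = 0.01536 × 4.234 = 0.0650 mmol/kg

[CO3²⁻] = 0.0650 mmol/kg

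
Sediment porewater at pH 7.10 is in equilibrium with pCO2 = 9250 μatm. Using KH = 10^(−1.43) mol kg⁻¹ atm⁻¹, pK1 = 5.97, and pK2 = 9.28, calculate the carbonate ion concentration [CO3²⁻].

[CO3²⁻] = 0.0306 mmol/kg

[CO2*] = KH · pCO2 = 10^(−1.43) × 9250×10^-6 = 3.437×10^-4 mol/kg
α₀ = 1/(1 + K1/[H⁺] + K1K2/[H⁺]²) = 1/(1 + 10^+1.13 + 10^-1.05) = 0.06859
DIC = [CO2*]/α₀ = 3.437×10^-4 / 0.06859 = 5.010 mmol/kg
[CO3²⁻] = α₂·DIC; α₂ = 0.006113, so [CO3²⁻] = 0.006113 × 5.010 = 0.0306 mmol/kg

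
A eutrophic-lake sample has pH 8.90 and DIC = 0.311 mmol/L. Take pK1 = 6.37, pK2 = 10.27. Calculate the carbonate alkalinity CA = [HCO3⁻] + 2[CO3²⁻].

CA = 0.323 mmol/L

CA = [HCO3⁻] + 2[CO3²⁻] = (α₁ + 2α₂)·DIC
At pH 8.90: [H⁺]/K1 = 10^-2.53 = 0.0029512, K2/[H⁺] = 10^-1.37 = 0.042658
α₁ = 1/(1 + 0.0029512 + 0.042658) = 1/1.0456 = 0.9564; α₂ = α₁·K2/[H⁺] = 0.04080
α₁ + 2α₂ = 1.0380
CA = 1.0380 × 0.311 = 0.323 mmol/L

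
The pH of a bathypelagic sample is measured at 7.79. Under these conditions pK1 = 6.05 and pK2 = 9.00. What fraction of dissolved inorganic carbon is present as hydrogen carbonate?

α₁ = 0.926

α₁ = 1 / (1 + [H⁺]/K1 + K2/[H⁺]) = 1 / (1 + 10^-1.74 + 10^-1.21)
   = 1 / (1 + 0.018197 + 0.061660) = 1/1.0799 = 0.9260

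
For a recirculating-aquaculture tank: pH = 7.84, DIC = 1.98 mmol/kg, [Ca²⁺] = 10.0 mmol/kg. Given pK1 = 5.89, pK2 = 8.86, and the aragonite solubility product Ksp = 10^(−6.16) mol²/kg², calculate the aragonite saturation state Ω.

α₂ = 1 / (1 + [H⁺]/K2 + [H⁺]²/(K1K2)) = 1 / (1 + 10^+1.02 + 10^-0.93)
   = 1 / (1 + 10.471 + 0.11749) = 1/11.589 = 0.08629
[CO3²⁻] = α₂ × DIC = 0.08629 × 1.98 = 0.1709 mmol/kg
Ksp = 10^(−6.16) = 6.918×10^-7
Ω = [Ca²⁺][CO3²⁻]/Ksp = (10.0×10^-3)(1.709×10^-4) / 6.918×10^-7 = 2.47

Ω = 2.47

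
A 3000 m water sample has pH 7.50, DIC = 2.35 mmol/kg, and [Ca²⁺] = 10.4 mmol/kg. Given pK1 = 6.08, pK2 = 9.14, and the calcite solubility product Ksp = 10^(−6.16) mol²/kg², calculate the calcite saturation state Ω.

Ω = 0.763

α₂ = 1 / (1 + [H⁺]/K2 + [H⁺]²/(K1K2)) = 1 / (1 + 10^+1.64 + 10^+0.22)
   = 1 / (1 + 43.652 + 1.6596) = 1/46.311 = 0.02159
[CO3²⁻] = α₂ × DIC = 0.02159 × 2.35 = 0.05074 mmol/kg
Ksp = 10^(−6.16) = 6.918×10^-7
Ω = [Ca²⁺][CO3²⁻]/Ksp = (10.4×10^-3)(5.074×10^-5) / 6.918×10^-7 = 0.763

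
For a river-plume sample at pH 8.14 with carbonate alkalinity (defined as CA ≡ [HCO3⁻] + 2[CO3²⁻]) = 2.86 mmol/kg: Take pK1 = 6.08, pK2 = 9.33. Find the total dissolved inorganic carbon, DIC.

DIC = 2.72 mmol/kg

CA = [HCO3⁻] + 2[CO3²⁻] = (α₁ + 2α₂)·DIC
At pH 8.14: [H⁺]/K1 = 10^-2.06 = 0.0087096, K2/[H⁺] = 10^-1.19 = 0.064565
α₁ = 1/(1 + 0.0087096 + 0.064565) = 1/1.0733 = 0.9317; α₂ = α₁·K2/[H⁺] = 0.06016
α₁ + 2α₂ = 1.0520
DIC = CA / (α₁ + 2α₂) = 2.86 / 1.0520 = 2.72 mmol/kg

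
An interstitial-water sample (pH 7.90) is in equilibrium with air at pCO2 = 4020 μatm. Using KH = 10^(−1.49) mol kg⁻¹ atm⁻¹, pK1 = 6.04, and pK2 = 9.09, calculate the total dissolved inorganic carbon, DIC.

DIC = 10.2 mmol/kg

[CO2*] = KH · pCO2 = 10^(−1.49) × 4020×10^-6 = 1.301×10^-4 mol/kg
α₀ = 1/(1 + K1/[H⁺] + K1K2/[H⁺]²) = 1/(1 + 10^+1.86 + 10^+0.67) = 0.01280
DIC = [CO2*]/α₀ = 1.301×10^-4 / 0.01280 = 10.2 mmol/kg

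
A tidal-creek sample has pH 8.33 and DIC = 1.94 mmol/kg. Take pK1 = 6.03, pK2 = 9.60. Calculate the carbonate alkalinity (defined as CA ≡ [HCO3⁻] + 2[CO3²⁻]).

CA = [HCO3⁻] + 2[CO3²⁻] = (α₁ + 2α₂)·DIC
At pH 8.33: [H⁺]/K1 = 10^-2.30 = 0.0050119, K2/[H⁺] = 10^-1.27 = 0.053703
α₁ = 1/(1 + 0.0050119 + 0.053703) = 1/1.0587 = 0.9445; α₂ = α₁·K2/[H⁺] = 0.05072
α₁ + 2α₂ = 1.0460
CA = 1.0460 × 1.94 = 2.03 mmol/kg

CA = 2.03 mmol/kg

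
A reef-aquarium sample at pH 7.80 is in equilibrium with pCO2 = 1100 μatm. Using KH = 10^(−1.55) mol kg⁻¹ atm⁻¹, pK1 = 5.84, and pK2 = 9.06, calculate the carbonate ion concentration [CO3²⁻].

[CO3²⁻] = 0.155 mmol/kg

[CO2*] = KH · pCO2 = 10^(−1.55) × 1100×10^-6 = 3.100×10^-5 mol/kg
α₀ = 1/(1 + K1/[H⁺] + K1K2/[H⁺]²) = 1/(1 + 10^+1.96 + 10^+0.70) = 0.01029
DIC = [CO2*]/α₀ = 3.100×10^-5 / 0.01029 = 3.014 mmol/kg
[CO3²⁻] = α₂·DIC; α₂ = 0.05156, so [CO3²⁻] = 0.05156 × 3.014 = 0.155 mmol/kg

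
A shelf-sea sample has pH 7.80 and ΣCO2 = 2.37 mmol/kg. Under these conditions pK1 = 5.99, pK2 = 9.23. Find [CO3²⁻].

α₂ = 1 / (1 + [H⁺]/K2 + [H⁺]²/(K1K2)) = 1 / (1 + 10^+1.43 + 10^-0.38)
   = 1 / (1 + 26.915 + 0.41687) = 1/28.332 = 0.03530
[CO3²⁻] = α₂ × DIC = 0.03530 × 2.37 = 0.0837 mmol/kg

[CO3²⁻] = 0.0837 mmol/kg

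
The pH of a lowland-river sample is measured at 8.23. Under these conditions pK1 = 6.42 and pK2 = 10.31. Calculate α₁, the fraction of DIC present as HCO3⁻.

α₁ = 0.977

α₁ = 1 / (1 + [H⁺]/K1 + K2/[H⁺]) = 1 / (1 + 10^-1.81 + 10^-2.08)
   = 1 / (1 + 0.015488 + 0.0083176) = 1/1.0238 = 0.9767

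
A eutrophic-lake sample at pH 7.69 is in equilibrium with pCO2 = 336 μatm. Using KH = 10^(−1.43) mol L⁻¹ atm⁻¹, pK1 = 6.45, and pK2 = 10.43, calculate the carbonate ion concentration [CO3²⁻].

[CO2*] = KH · pCO2 = 10^(−1.43) × 336×10^-6 = 1.248×10^-5 mol/L
α₀ = 1/(1 + K1/[H⁺] + K1K2/[H⁺]²) = 1/(1 + 10^+1.24 + 10^-1.50) = 0.05432
DIC = [CO2*]/α₀ = 1.248×10^-5 / 0.05432 = 0.2298 mmol/L
[CO3²⁻] = α₂·DIC; α₂ = 0.001718, so [CO3²⁻] = 0.001718 × 0.2298 = 0.000395 mmol/L = 0.395 μmol/L

[CO3²⁻] = 0.395 μmol/L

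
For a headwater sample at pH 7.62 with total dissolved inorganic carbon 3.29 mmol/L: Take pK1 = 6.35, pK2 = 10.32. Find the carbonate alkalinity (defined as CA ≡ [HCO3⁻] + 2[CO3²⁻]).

CA = [HCO3⁻] + 2[CO3²⁻] = (α₁ + 2α₂)·DIC
At pH 7.62: [H⁺]/K1 = 10^-1.27 = 0.053703, K2/[H⁺] = 10^-2.70 = 0.0019953
α₁ = 1/(1 + 0.053703 + 0.0019953) = 1/1.0557 = 0.9472; α₂ = α₁·K2/[H⁺] = 0.001890
α₁ + 2α₂ = 0.9510
CA = 0.9510 × 3.29 = 3.13 mmol/L

CA = 3.13 mmol/L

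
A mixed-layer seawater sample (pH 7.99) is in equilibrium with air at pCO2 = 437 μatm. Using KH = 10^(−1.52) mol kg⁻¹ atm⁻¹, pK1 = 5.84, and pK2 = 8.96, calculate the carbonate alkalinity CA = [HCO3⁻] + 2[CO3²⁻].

[CO2*] = KH · pCO2 = 10^(−1.52) × 437×10^-6 = 1.320×10^-5 mol/kg
α₀ = 1/(1 + K1/[H⁺] + K1K2/[H⁺]²) = 1/(1 + 10^+2.15 + 10^+1.18) = 0.006354
DIC = [CO2*]/α₀ = 1.320×10^-5 / 0.006354 = 2.077 mmol/kg
CA = (α₁ + 2α₂)·DIC = (0.8975 + 2×0.09617) × 2.077 = 2.26 mmol/kg

CA = 2.26 mmol/kg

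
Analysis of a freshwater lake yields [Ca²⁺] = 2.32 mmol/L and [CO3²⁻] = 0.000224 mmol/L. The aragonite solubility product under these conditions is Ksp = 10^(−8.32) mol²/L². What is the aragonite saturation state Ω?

Ksp = 10^(−8.32) = 4.786×10^-9
Ω = [Ca²⁺][CO3²⁻]/Ksp = (2.32×10^-3)(0.000224×10^-3) / 4.786×10^-9 = 0.109

Ω = 0.109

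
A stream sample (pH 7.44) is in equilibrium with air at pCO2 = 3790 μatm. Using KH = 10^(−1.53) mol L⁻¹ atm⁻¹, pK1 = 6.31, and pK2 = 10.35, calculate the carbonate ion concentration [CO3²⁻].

[CO2*] = KH · pCO2 = 10^(−1.53) × 3790×10^-6 = 1.119×10^-4 mol/L
α₀ = 1/(1 + K1/[H⁺] + K1K2/[H⁺]²) = 1/(1 + 10^+1.13 + 10^-1.78) = 0.06894
DIC = [CO2*]/α₀ = 1.119×10^-4 / 0.06894 = 1.623 mmol/L
[CO3²⁻] = α₂·DIC; α₂ = 0.001144, so [CO3²⁻] = 0.001144 × 1.623 = 0.00186 mmol/L = 1.86 μmol/L

[CO3²⁻] = 1.86 μmol/L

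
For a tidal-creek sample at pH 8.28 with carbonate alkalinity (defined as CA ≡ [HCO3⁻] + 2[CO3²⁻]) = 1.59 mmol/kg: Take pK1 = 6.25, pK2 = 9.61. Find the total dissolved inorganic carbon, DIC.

CA = [HCO3⁻] + 2[CO3²⁻] = (α₁ + 2α₂)·DIC
At pH 8.28: [H⁺]/K1 = 10^-2.03 = 0.0093325, K2/[H⁺] = 10^-1.33 = 0.046774
α₁ = 1/(1 + 0.0093325 + 0.046774) = 1/1.0561 = 0.9469; α₂ = α₁·K2/[H⁺] = 0.04429
α₁ + 2α₂ = 1.0355
DIC = CA / (α₁ + 2α₂) = 1.59 / 1.0355 = 1.54 mmol/kg

DIC = 1.54 mmol/kg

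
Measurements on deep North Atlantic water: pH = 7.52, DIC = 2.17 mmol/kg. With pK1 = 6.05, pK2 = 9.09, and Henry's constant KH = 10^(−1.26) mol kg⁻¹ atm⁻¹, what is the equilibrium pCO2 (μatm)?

α₀ = 1 / (1 + K1/[H⁺] + K1K2/[H⁺]²) = 1 / (1 + 10^+1.47 + 10^-0.10)
   = 1 / (1 + 29.512 + 0.79433) = 1/31.306 = 0.03194
[CO2*] = α₀ × DIC = 0.03194 × 2.17 = 0.06931 mmol/kg
pCO2 = [CO2*]/KH = 6.931×10^-5 / 5.495×10^-2 = 1260 μatm

pCO2 = 1260 μatm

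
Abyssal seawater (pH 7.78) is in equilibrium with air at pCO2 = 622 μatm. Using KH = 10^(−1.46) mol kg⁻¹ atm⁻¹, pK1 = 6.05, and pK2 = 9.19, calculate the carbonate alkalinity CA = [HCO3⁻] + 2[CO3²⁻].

[CO2*] = KH · pCO2 = 10^(−1.46) × 622×10^-6 = 2.157×10^-5 mol/kg
α₀ = 1/(1 + K1/[H⁺] + K1K2/[H⁺]²) = 1/(1 + 10^+1.73 + 10^+0.32) = 0.01761
DIC = [CO2*]/α₀ = 2.157×10^-5 / 0.01761 = 1.225 mmol/kg
CA = (α₁ + 2α₂)·DIC = (0.9456 + 2×0.03679) × 1.225 = 1.25 mmol/kg

CA = 1.25 mmol/kg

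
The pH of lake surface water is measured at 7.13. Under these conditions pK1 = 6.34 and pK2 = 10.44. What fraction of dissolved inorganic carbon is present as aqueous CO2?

α₀ = 0.139

α₀ = 1 / (1 + K1/[H⁺] + K1K2/[H⁺]²) = 1 / (1 + 10^+0.79 + 10^-2.52)
   = 1 / (1 + 6.1660 + 0.0030200) = 1/7.1690 = 0.1395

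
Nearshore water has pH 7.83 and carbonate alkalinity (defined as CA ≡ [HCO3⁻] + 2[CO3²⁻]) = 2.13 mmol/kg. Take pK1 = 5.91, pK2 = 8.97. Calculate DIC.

CA = [HCO3⁻] + 2[CO3²⁻] = (α₁ + 2α₂)·DIC
At pH 7.83: [H⁺]/K1 = 10^-1.92 = 0.012023, K2/[H⁺] = 10^-1.14 = 0.072444
α₁ = 1/(1 + 0.012023 + 0.072444) = 1/1.0845 = 0.9221; α₂ = α₁·K2/[H⁺] = 0.06680
α₁ + 2α₂ = 1.0557
DIC = CA / (α₁ + 2α₂) = 2.13 / 1.0557 = 2.02 mmol/kg

DIC = 2.02 mmol/kg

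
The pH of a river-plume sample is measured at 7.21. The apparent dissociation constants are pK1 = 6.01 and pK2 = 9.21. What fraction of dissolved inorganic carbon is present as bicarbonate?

α₁ = 0.932

α₁ = 1 / (1 + [H⁺]/K1 + K2/[H⁺]) = 1 / (1 + 10^-1.20 + 10^-2.00)
   = 1 / (1 + 0.063096 + 0.010000) = 1/1.0731 = 0.9319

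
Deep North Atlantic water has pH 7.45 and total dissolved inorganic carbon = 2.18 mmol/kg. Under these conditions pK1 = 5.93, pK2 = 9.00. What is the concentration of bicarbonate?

α₁ = 1 / (1 + [H⁺]/K1 + K2/[H⁺]) = 1 / (1 + 10^-1.52 + 10^-1.55)
   = 1 / (1 + 0.030200 + 0.028184) = 1/1.0584 = 0.9448
[HCO3⁻] = α₁ × DIC = 0.9448 × 2.18 = 2.06 mmol/kg

[HCO3⁻] = 2.06 mmol/kg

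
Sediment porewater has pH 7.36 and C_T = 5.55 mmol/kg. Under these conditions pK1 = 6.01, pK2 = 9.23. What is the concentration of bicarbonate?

α₁ = 1 / (1 + [H⁺]/K1 + K2/[H⁺]) = 1 / (1 + 10^-1.35 + 10^-1.87)
   = 1 / (1 + 0.044668 + 0.013490) = 1/1.0582 = 0.9450
[HCO3⁻] = α₁ × DIC = 0.9450 × 5.55 = 5.24 mmol/kg

[HCO3⁻] = 5.24 mmol/kg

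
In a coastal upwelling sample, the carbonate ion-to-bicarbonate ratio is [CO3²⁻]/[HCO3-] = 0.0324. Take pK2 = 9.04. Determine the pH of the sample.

From K2 = [H⁺][CO3²⁻]/[HCO3-]:  pH = pK2 + log₁₀([CO3²⁻]/[HCO3-])
log₁₀(0.0324) = -1.489
pH = 9.04 + (-1.489) = 7.55

pH = 7.55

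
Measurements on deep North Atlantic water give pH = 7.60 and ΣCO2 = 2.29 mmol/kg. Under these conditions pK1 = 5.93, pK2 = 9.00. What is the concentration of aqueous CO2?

α₀ = 1 / (1 + K1/[H⁺] + K1K2/[H⁺]²) = 1 / (1 + 10^+1.67 + 10^+0.27)
   = 1 / (1 + 46.774 + 1.8621) = 1/49.636 = 0.02015
[CO2*] = α₀ × DIC = 0.02015 × 2.29 = 0.0461 mmol/kg

[CO2*] = 0.0461 mmol/kg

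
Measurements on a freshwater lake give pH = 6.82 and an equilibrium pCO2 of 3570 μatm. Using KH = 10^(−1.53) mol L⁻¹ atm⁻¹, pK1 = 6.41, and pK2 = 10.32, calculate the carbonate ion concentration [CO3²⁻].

[CO3²⁻] = 0.0856 μmol/L

[CO2*] = KH · pCO2 = 10^(−1.53) × 3570×10^-6 = 1.054×10^-4 mol/L
α₀ = 1/(1 + K1/[H⁺] + K1K2/[H⁺]²) = 1/(1 + 10^+0.41 + 10^-3.09) = 0.2800
DIC = [CO2*]/α₀ = 1.054×10^-4 / 0.2800 = 0.3763 mmol/L
[CO3²⁻] = α₂·DIC; α₂ = 0.0002276, so [CO3²⁻] = 0.0002276 × 0.3763 = 8.56×10^-5 mmol/L = 0.0856 μmol/L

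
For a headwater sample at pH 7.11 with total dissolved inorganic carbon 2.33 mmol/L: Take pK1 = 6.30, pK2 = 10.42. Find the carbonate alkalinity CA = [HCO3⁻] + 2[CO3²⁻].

CA = 2.02 mmol/L

CA = [HCO3⁻] + 2[CO3²⁻] = (α₁ + 2α₂)·DIC
At pH 7.11: [H⁺]/K1 = 10^-0.81 = 0.15488, K2/[H⁺] = 10^-3.31 = 0.00048978
α₁ = 1/(1 + 0.15488 + 0.00048978) = 1/1.1554 = 0.8655; α₂ = α₁·K2/[H⁺] = 0.0004239
α₁ + 2α₂ = 0.8664
CA = 0.8664 × 2.33 = 2.02 mmol/L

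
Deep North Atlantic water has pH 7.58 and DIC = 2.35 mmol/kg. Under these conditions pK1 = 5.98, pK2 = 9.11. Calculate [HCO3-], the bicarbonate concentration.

α₁ = 1 / (1 + [H⁺]/K1 + K2/[H⁺]) = 1 / (1 + 10^-1.60 + 10^-1.53)
   = 1 / (1 + 0.025119 + 0.029512) = 1/1.0546 = 0.9482
[HCO3⁻] = α₁ × DIC = 0.9482 × 2.35 = 2.23 mmol/kg

[HCO3⁻] = 2.23 mmol/kg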